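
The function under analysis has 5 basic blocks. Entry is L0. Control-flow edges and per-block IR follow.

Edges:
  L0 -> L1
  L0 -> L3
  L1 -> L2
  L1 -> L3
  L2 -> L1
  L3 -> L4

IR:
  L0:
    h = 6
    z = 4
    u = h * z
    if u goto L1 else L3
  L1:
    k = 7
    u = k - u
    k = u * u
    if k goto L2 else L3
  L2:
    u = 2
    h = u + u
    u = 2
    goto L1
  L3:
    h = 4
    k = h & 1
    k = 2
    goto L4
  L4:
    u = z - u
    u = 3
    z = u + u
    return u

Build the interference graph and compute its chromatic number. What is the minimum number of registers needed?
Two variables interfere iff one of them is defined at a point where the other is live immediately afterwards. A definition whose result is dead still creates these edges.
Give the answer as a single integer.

def/use:
  L0 def {h,u,z} use ∅
  L1 def {k,u} use {u}
  L2 def {h,u} use ∅
  L3 def {h,k} use ∅
  L4 def {u,z} use {u,z}

Live sets:
  live L0: ∅→{u,z}
  live L1: {u,z}→{u,z}
  live L2: {z}→{u,z}
  live L3: {u,z}→{u,z}
  live L4: {u,z}→∅

Conflict graph:
  h↔{u,z}
  k↔{u,z}
  u↔{h,k,z}
  z↔{h,k,u}

Colouring:
  lower bound: {h,u,z} mutually conflict ⇒ χ ≥ 3
  3-colouring: R0={u}  R1={z}  R2={h,k}
  χ = 3

Answer: 3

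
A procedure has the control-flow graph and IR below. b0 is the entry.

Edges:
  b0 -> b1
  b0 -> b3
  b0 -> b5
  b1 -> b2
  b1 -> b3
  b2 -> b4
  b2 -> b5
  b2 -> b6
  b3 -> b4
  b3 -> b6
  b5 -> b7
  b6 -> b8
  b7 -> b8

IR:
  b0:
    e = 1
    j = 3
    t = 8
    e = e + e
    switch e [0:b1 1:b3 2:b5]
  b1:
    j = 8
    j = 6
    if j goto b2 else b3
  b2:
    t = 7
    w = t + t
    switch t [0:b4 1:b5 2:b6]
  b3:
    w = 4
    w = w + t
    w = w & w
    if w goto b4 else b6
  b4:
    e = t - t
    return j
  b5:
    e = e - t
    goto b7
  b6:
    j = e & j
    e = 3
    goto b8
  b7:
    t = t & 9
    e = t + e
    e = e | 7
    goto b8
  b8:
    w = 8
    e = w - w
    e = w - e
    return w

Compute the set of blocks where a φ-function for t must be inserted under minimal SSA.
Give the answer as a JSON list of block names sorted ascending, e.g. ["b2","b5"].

Answer: ["b4", "b5", "b6", "b8"]

Derivation:
idom tree: b1←b0 b2←b1 b3←b0 b4←b0 b5←b0 b6←b0 b7←b5 b8←b0
Dom at joins:
  b3: preds {b0,b1}: {b0} ∩ {b0,b1} = {b0}; idom=b0
  b4: preds {b2,b3}: {b0,b1,b2} ∩ {b0,b3} = {b0}; idom=b0
  b5: preds {b0,b2}: {b0} ∩ {b0,b1,b2} = {b0}; idom=b0
  b6: preds {b2,b3}: {b0,b1,b2} ∩ {b0,b3} = {b0}; idom=b0
  b8: preds {b6,b7}: {b0,b6} ∩ {b0,b5,b7} = {b0}; idom=b0

Frontier:
  b3←b0: walk · to b0
  b3←b1: walk b1 to b0
  b4←b2: walk b2→b1 to b0
  b4←b3: walk b3 to b0
  b5←b0: walk · to b0
  b5←b2: walk b2→b1 to b0
  b6←b2: walk b2→b1 to b0
  b6←b3: walk b3 to b0
  b8←b6: walk b6 to b0
  b8←b7: walk b7→b5 to b0
  b0: DF=∅
  b1: DF={b3,b4,b5,b6}
  b2: DF={b4,b5,b6}
  b3: DF={b4,b6}
  b4: DF=∅
  b5: DF={b8}
  b6: DF={b8}
  b7: DF={b8}
  b8: DF=∅

φ for t: defs {b0,b2,b7}
  DF⁺ = {b4,b5,b6,b8}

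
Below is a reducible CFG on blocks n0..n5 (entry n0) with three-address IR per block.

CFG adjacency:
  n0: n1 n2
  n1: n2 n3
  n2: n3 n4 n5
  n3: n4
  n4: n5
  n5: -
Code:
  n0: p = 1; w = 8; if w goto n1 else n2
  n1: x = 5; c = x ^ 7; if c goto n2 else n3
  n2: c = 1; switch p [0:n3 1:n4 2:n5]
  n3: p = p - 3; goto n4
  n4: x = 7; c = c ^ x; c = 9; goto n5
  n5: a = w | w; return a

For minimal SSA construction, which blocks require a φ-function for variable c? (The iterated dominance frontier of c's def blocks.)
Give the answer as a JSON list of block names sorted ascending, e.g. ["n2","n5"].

idom tree: n1←n0 n2←n0 n3←n0 n4←n0 n5←n0
Join-block Dom:
  n2: preds {n0,n1}: {n0} ∩ {n0,n1} = {n0}; idom=n0
  n3: preds {n1,n2}: {n0,n1} ∩ {n0,n2} = {n0}; idom=n0
  n4: preds {n2,n3}: {n0,n2} ∩ {n0,n3} = {n0}; idom=n0
  n5: preds {n2,n4}: {n0,n2} ∩ {n0,n4} = {n0}; idom=n0

DF walk-up:
  join n2 pred n0: · stop@n0
  join n2 pred n1: n1 stop@n0
  join n3 pred n1: n1 stop@n0
  join n3 pred n2: n2 stop@n0
  join n4 pred n2: n2 stop@n0
  join n4 pred n3: n3 stop@n0
  join n5 pred n2: n2 stop@n0
  join n5 pred n4: n4 stop@n0
  DF(n0)=∅
  DF(n1)={n2,n3}
  DF(n2)={n3,n4,n5}
  DF(n3)={n4}
  DF(n4)={n5}
  DF(n5)=∅

φ for c: defs {n1,n2,n4}
  DF⁺ = {n2,n3,n4,n5}

Answer: ["n2", "n3", "n4", "n5"]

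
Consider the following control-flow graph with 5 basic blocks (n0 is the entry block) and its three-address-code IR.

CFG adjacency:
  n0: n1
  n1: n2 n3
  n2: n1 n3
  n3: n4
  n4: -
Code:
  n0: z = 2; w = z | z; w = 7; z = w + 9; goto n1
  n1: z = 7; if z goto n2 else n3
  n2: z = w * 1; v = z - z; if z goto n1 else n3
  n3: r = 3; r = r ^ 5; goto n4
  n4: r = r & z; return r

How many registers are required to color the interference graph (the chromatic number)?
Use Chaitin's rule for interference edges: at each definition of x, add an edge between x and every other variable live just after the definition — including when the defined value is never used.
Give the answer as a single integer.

Answer: 3

Analysis:
Per-block:
  n0: def={w,z} ue=∅
  n1: def={z} ue=∅
  n2: def={v,z} ue={w}
  n3: def={r} ue=∅
  n4: def={r} ue={r,z}

Liveness:
  n0: in=∅ out={w}
  n1: in={w} out={w,z}
  n2: in={w} out={w,z}
  n3: in={z} out={r,z}
  n4: in={r,z} out=∅

Interference:
  r — {z}
  v — {w,z}
  w — {v,z}
  z — {r,v,w}

Colouring:
  lower bound: {v,w,z} mutually conflict ⇒ χ ≥ 3
  assign r→r1 v→r1 w→r2 z→r0 — no edge inside a register ⇒ χ ≤ 3
  χ = 3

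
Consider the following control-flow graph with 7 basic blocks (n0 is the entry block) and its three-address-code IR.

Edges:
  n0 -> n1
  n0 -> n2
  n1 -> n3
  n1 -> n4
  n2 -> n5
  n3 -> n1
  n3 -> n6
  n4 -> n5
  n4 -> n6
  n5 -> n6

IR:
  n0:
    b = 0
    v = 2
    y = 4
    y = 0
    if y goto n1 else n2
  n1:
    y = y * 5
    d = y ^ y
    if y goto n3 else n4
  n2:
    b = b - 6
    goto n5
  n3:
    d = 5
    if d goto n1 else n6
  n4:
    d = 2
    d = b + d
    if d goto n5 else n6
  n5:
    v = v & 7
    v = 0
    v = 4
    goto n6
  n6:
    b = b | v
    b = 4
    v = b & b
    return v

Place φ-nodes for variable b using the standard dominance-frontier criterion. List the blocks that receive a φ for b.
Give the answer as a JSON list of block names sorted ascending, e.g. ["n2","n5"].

Answer: ["n5", "n6"]

Analysis:
idom tree: n1←n0 n2←n0 n3←n1 n4←n1 n5←n0 n6←n0
Dom at joins:
  n1: preds {n0,n3}: {n0} ∩ {n0,n1,n3} = {n0}; idom=n0
  n5: preds {n2,n4}: {n0,n2} ∩ {n0,n1,n4} = {n0}; idom=n0
  n6: preds {n3,n4,n5}: {n0,n1,n3} ∩ {n0,n1,n4} ∩ {n0,n5} = {n0}; idom=n0

DF walk-up:
  join n1 pred n0: · stop@n0
  join n1 pred n3: n3→n1 stop@n0
  join n5 pred n2: n2 stop@n0
  join n5 pred n4: n4→n1 stop@n0
  join n6 pred n3: n3→n1 stop@n0
  join n6 pred n4: n4→n1 stop@n0
  join n6 pred n5: n5 stop@n0
  n0 → ∅
  n1 → {n1,n5,n6}
  n2 → {n5}
  n3 → {n1,n6}
  n4 → {n5,n6}
  n5 → {n6}
  n6 → ∅

φ for b: defs {n0,n2,n6}
  DF⁺ = {n5,n6}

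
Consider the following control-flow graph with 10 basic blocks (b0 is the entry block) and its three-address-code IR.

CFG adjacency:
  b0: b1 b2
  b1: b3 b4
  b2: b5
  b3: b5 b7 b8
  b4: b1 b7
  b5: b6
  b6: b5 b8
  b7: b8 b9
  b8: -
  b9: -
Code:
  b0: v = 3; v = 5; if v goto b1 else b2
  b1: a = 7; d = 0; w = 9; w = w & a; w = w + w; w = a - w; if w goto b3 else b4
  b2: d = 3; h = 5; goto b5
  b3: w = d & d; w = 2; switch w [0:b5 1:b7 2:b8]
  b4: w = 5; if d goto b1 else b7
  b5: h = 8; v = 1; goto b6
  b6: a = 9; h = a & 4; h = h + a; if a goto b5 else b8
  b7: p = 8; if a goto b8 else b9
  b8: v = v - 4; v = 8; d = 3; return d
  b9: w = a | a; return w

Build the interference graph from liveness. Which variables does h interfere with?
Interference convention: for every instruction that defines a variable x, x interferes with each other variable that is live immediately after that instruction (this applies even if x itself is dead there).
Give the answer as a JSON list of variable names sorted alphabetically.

def/use:
  b0 def {v} use ∅
  b1 def {a,d,w} use ∅
  b2 def {d,h} use ∅
  b3 def {w} use {d}
  b4 def {w} use {d}
  b5 def {h,v} use ∅
  b6 def {a,h} use ∅
  b7 def {p} use {a}
  b8 def {d,v} use {v}
  b9 def {w} use {a}

Backward fixpoint:
  b0: in=∅ out={v}
  b1: in={v} out={a,d,v}
  b2: in=∅ out=∅
  b3: in={a,d,v} out={a,v}
  b4: in={a,d,v} out={a,v}
  b5: in=∅ out={v}
  b6: in={v} out={v}
  b7: in={a,v} out={a,v}
  b8: in={v} out=∅
  b9: in={a} out=∅

Conflict graph:
  a↔{d,h,p,v,w}
  d↔{a,v,w}
  h↔{a,v}
  p↔{a,v}
  v↔{a,d,h,p,w}
  w↔{a,d,v}

N(h) = ["a", "v"]

Answer: ["a", "v"]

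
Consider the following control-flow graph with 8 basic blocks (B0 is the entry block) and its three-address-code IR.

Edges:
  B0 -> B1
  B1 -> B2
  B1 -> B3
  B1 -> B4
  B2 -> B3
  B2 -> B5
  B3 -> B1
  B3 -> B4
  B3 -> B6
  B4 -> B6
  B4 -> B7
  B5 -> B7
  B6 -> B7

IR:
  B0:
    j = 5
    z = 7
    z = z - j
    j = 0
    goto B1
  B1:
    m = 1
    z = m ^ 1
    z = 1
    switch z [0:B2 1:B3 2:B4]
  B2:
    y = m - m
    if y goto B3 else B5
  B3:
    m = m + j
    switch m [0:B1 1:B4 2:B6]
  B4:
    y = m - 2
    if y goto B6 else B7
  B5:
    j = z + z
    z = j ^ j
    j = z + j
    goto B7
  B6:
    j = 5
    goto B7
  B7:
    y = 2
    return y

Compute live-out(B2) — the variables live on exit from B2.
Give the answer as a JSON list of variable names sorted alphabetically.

Block summaries:
  B0: def={j,z} ue=∅
  B1: def={m,z} ue=∅
  B2: def={y} ue={m}
  B3: def={m} ue={j,m}
  B4: def={y} ue={m}
  B5: def={j,z} ue={z}
  B6: def={j} ue=∅
  B7: def={y} ue=∅

Live sets:
  B0: in=∅ out={j}
  B1: in={j} out={j,m,z}
  B2: in={j,m,z} out={j,m,z}
  B3: in={j,m} out={j,m}
  B4: in={m} out=∅
  B5: in={z} out=∅
  B6: in=∅ out=∅
  B7: in=∅ out=∅

live-out(B2) = ["j", "m", "z"]

Answer: ["j", "m", "z"]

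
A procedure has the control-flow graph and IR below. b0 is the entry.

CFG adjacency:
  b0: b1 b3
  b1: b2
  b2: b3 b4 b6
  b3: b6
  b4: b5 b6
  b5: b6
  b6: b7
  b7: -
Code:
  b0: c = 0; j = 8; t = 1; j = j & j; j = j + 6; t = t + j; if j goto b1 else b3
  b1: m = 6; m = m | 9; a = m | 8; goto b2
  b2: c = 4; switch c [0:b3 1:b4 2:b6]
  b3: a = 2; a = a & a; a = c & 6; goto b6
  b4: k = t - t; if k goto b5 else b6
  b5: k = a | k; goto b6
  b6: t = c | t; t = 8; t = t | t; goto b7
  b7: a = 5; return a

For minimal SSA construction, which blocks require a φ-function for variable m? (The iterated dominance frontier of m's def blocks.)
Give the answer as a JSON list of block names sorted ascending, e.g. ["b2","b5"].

Answer: ["b3", "b6"]

Analysis:
idom tree: b1←b0 b2←b1 b3←b0 b4←b2 b5←b4 b6←b0 b7←b6
Dom at joins:
  b3: preds {b0,b2}: {b0} ∩ {b0,b1,b2} = {b0}; idom=b0
  b6: preds {b2,b3,b4,b5}: {b0,b1,b2} ∩ {b0,b3} ∩ {b0,b1,b2,b4} ∩ {b0,b1,b2,b4,b5} = {b0}; idom=b0

Frontier:
  join b3 pred b0: · stop@b0
  join b3 pred b2: b2→b1 stop@b0
  join b6 pred b2: b2→b1 stop@b0
  join b6 pred b3: b3 stop@b0
  join b6 pred b4: b4→b2→b1 stop@b0
  join b6 pred b5: b5→b4→b2→b1 stop@b0
  b0: DF=∅
  b1: DF={b3,b6}
  b2: DF={b3,b6}
  b3: DF={b6}
  b4: DF={b6}
  b5: DF={b6}
  b6: DF=∅
  b7: DF=∅

φ for m: defs {b1}
  DF⁺ = {b3,b6}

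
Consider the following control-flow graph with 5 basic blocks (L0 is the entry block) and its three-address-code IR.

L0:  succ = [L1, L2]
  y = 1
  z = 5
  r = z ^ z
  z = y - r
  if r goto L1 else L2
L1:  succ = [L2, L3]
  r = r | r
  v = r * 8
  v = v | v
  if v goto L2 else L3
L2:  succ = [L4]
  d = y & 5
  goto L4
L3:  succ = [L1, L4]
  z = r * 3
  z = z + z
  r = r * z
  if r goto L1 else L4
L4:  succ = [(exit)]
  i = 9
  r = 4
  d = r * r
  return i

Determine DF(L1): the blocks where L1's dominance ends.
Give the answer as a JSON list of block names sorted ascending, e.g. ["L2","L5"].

Answer: ["L1", "L2", "L4"]

Derivation:
idom tree: L1←L0 L2←L0 L3←L1 L4←L0
Dom∩ at merges:
  L1: preds {L0,L3}: {L0} ∩ {L0,L1,L3} = {L0}; idom=L0
  L2: preds {L0,L1}: {L0} ∩ {L0,L1} = {L0}; idom=L0
  L4: preds {L2,L3}: {L0,L2} ∩ {L0,L1,L3} = {L0}; idom=L0

DF derivation:
  L1←L0: walk · to L0
  L1←L3: walk L3→L1 to L0
  L2←L0: walk · to L0
  L2←L1: walk L1 to L0
  L4←L2: walk L2 to L0
  L4←L3: walk L3→L1 to L0
  DF(L0)=∅
  DF(L1)={L1,L2,L4}
  DF(L2)={L4}
  DF(L3)={L1,L4}
  DF(L4)=∅

DF(L1) = ["L1", "L2", "L4"]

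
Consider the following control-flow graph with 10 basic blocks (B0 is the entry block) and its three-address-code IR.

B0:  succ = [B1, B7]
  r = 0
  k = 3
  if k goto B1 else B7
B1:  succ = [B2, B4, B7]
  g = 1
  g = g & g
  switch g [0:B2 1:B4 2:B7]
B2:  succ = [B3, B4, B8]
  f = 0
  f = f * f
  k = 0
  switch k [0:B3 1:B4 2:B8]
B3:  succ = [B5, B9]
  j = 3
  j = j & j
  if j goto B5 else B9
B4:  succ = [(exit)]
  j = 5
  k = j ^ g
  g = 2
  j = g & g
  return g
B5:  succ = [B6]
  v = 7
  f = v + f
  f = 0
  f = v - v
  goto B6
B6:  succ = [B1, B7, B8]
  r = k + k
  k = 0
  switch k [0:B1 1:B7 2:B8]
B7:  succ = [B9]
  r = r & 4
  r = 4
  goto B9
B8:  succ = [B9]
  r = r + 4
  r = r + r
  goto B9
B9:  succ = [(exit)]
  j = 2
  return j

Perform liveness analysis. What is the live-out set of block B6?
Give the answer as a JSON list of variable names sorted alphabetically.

Answer: ["r"]

Analysis:
Per-block:
  B0: def={k,r} ue=∅
  B1: def={g} ue=∅
  B2: def={f,k} ue=∅
  B3: def={j} ue=∅
  B4: def={g,j,k} ue={g}
  B5: def={f,v} ue={f}
  B6: def={k,r} ue={k}
  B7: def={r} ue={r}
  B8: def={r} ue={r}
  B9: def={j} ue=∅

Live sets:
  live B0: ∅→{r}
  live B1: {r}→{g,r}
  live B2: {g,r}→{f,g,k,r}
  live B3: {f,k}→{f,k}
  live B4: {g}→∅
  live B5: {f,k}→{k}
  live B6: {k}→{r}
  live B7: {r}→∅
  live B8: {r}→∅
  live B9: ∅→∅

live-out(B6) = ["r"]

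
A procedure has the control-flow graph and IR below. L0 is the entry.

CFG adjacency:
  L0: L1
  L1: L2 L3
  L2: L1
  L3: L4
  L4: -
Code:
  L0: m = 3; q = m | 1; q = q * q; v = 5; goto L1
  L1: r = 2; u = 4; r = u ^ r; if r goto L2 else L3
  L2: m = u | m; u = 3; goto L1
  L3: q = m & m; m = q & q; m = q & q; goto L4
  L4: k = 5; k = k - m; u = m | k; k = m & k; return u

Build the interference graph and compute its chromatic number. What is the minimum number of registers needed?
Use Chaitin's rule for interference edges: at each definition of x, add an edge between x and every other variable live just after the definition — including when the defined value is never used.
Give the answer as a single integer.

Answer: 3

Working:
def/use:
  L0: def={m,q,v} ue=∅
  L1: def={r,u} ue=∅
  L2: def={m,u} ue={m,u}
  L3: def={m,q} ue={m}
  L4: def={k,u} ue={m}

Live sets:
  live L0: ∅→{m}
  live L1: {m}→{m,u}
  live L2: {m,u}→{m}
  live L3: {m}→{m}
  live L4: {m}→∅

Interfere edges:
  k — {m,u}
  m — {k,q,r,u,v}
  q — {m}
  r — {m,u}
  u — {k,m,r}
  v — {m}

Colouring:
  {k,m,u} pairwise interfere (3-clique) ⇒ χ ≥ 3
  3-colouring: R0={m}  R1={q,u,v}  R2={k,r}
  χ = 3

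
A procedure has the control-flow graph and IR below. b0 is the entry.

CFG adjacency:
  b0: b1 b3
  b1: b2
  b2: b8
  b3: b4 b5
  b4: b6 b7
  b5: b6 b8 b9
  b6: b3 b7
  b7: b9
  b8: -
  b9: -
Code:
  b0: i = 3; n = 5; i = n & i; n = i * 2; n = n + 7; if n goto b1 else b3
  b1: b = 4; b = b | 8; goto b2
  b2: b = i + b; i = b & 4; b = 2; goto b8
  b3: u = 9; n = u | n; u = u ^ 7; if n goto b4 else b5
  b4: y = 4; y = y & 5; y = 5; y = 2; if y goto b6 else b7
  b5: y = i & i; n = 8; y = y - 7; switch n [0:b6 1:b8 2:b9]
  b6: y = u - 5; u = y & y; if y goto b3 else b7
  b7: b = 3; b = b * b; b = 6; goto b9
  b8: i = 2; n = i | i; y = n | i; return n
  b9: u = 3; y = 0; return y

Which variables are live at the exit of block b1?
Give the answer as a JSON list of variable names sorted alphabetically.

Answer: ["b", "i"]

Working:
Block summaries:
  b0 def {i,n} use ∅
  b1 def {b} use ∅
  b2 def {b,i} use {b,i}
  b3 def {n,u} use {n}
  b4 def {y} use ∅
  b5 def {n,y} use {i}
  b6 def {u,y} use {u}
  b7 def {b} use ∅
  b8 def {i,n,y} use ∅
  b9 def {u,y} use ∅

Live sets:
  live b0: ∅→{i,n}
  live b1: {i}→{b,i}
  live b2: {b,i}→∅
  live b3: {i,n}→{i,n,u}
  live b4: {i,n,u}→{i,n,u}
  live b5: {i,u}→{i,n,u}
  live b6: {i,n,u}→{i,n}
  live b7: ∅→∅
  live b8: ∅→∅
  live b9: ∅→∅

live-out(b1) = ["b", "i"]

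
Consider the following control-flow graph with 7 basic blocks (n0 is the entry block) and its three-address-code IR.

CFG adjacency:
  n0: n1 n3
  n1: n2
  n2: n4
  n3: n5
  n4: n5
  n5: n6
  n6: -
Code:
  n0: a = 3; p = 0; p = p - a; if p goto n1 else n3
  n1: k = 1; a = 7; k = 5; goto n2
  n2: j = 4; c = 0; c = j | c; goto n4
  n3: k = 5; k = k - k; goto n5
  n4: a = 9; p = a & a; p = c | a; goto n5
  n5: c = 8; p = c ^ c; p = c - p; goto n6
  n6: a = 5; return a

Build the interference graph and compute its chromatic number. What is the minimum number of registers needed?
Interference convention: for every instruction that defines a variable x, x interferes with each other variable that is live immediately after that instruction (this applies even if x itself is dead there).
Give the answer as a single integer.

Block summaries:
  n0 def {a,p} use ∅
  n1 def {a,k} use ∅
  n2 def {c,j} use ∅
  n3 def {k} use ∅
  n4 def {a,p} use {c}
  n5 def {c,p} use ∅
  n6 def {a} use ∅

Backward fixpoint:
  live n0: ∅→∅
  live n1: ∅→∅
  live n2: ∅→{c}
  live n3: ∅→∅
  live n4: {c}→∅
  live n5: ∅→∅
  live n6: ∅→∅

Interfere edges:
  a: {c,p}
  c: {a,j,p}
  j: {c}
  k: ∅
  p: {a,c}

Registers:
  lower bound: {a,c,p} mutually conflict ⇒ χ ≥ 3
  assign a→r1 c→r0 j→r1 k→r0 p→r2 — no edge inside a register ⇒ χ ≤ 3
  χ = 3

Answer: 3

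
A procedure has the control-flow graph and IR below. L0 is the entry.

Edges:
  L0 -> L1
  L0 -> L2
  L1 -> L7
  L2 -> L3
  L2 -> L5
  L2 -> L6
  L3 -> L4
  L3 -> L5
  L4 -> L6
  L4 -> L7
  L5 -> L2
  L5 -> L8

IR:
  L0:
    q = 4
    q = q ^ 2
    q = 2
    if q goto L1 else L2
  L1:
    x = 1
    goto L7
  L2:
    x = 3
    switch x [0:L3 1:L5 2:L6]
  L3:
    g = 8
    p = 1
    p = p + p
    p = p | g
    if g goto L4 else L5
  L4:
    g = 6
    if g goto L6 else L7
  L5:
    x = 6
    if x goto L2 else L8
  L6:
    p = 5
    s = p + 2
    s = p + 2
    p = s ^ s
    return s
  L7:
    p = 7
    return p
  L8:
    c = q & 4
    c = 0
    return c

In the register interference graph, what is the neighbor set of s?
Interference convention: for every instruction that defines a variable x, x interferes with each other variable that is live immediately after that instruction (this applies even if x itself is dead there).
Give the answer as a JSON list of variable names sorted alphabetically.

Answer: ["p"]

Derivation:
Per-block:
  L0: def={q} ue=∅
  L1: def={x} ue=∅
  L2: def={x} ue=∅
  L3: def={g,p} ue=∅
  L4: def={g} ue=∅
  L5: def={x} ue=∅
  L6: def={p,s} ue=∅
  L7: def={p} ue=∅
  L8: def={c} ue={q}

Liveness:
  live L0: ∅→{q}
  live L1: ∅→∅
  live L2: {q}→{q}
  live L3: {q}→{q}
  live L4: ∅→∅
  live L5: {q}→{q}
  live L6: ∅→∅
  live L7: ∅→∅
  live L8: {q}→∅

Interfere edges:
  c↔∅
  g↔{p,q}
  p↔{g,q,s}
  q↔{g,p,x}
  s↔{p}
  x↔{q}

N(s) = ["p"]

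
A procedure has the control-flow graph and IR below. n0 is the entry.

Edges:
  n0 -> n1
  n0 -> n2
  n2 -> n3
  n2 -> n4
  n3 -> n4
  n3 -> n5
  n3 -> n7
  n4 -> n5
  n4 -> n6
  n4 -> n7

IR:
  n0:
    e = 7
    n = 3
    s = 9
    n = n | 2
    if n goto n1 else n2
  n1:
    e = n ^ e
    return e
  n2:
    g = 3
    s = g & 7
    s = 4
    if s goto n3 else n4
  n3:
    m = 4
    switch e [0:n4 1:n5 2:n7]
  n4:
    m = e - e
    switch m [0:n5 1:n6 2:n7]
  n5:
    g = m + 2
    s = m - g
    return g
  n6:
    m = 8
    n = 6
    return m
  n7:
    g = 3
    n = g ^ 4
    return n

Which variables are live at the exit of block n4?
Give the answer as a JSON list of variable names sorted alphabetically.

Block summaries:
  n0: {e,n,s} / ∅
  n1: {e} / {e,n}
  n2: {g,s} / ∅
  n3: {m} / {e}
  n4: {m} / {e}
  n5: {g,s} / {m}
  n6: {m,n} / ∅
  n7: {g,n} / ∅

Liveness:
  n0: in=∅ out={e,n}
  n1: in={e,n} out=∅
  n2: in={e} out={e}
  n3: in={e} out={e,m}
  n4: in={e} out={m}
  n5: in={m} out=∅
  n6: in=∅ out=∅
  n7: in=∅ out=∅

live-out(n4) = ["m"]

Answer: ["m"]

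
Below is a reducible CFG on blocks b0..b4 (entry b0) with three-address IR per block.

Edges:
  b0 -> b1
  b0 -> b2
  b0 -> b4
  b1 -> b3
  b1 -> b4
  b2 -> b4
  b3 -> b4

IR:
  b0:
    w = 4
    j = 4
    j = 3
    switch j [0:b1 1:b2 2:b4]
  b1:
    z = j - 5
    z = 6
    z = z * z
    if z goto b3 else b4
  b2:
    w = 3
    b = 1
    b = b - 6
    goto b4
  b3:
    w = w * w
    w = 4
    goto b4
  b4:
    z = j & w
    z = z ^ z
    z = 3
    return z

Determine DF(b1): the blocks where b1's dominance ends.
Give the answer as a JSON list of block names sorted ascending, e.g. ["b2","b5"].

idom tree: b1←b0 b2←b0 b3←b1 b4←b0
Join-block Dom:
  b4: preds {b0,b1,b2,b3}: {b0} ∩ {b0,b1} ∩ {b0,b2} ∩ {b0,b1,b3} = {b0}; idom=b0

DF walk-up:
  b4←b0: walk · to b0
  b4←b1: walk b1 to b0
  b4←b2: walk b2 to b0
  b4←b3: walk b3→b1 to b0
  DF(b0)=∅
  DF(b1)={b4}
  DF(b2)={b4}
  DF(b3)={b4}
  DF(b4)=∅

DF(b1) = ["b4"]

Answer: ["b4"]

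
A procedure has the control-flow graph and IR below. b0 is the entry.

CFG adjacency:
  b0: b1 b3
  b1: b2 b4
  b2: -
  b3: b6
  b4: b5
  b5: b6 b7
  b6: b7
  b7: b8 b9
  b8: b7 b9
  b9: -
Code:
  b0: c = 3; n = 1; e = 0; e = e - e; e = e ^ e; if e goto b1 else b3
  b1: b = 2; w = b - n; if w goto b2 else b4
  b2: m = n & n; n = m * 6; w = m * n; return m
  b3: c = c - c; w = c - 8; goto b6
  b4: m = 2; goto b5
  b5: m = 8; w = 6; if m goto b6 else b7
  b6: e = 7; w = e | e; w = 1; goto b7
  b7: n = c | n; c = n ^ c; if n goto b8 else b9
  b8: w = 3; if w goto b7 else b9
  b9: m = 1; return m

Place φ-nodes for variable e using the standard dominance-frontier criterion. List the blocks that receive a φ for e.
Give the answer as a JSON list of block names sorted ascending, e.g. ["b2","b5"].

Answer: ["b7"]

Derivation:
idom tree: b1←b0 b2←b1 b3←b0 b4←b1 b5←b4 b6←b0 b7←b0 b8←b7 b9←b7
Join-block Dom:
  b6: preds {b3,b5}: {b0,b3} ∩ {b0,b1,b4,b5} = {b0}; idom=b0
  b7: preds {b5,b6,b8}: {b0,b1,b4,b5} ∩ {b0,b6} ∩ {b0,b7,b8} = {b0}; idom=b0
  b9: preds {b7,b8}: {b0,b7} ∩ {b0,b7,b8} = {b0,b7}; idom=b7

DF walk-up:
  b6←b3: walk b3 to b0
  b6←b5: walk b5→b4→b1 to b0
  b7←b5: walk b5→b4→b1 to b0
  b7←b6: walk b6 to b0
  b7←b8: walk b8→b7 to b0
  b9←b7: walk · to b7
  b9←b8: walk b8 to b7
  b0: DF=∅
  b1: DF={b6,b7}
  b2: DF=∅
  b3: DF={b6}
  b4: DF={b6,b7}
  b5: DF={b6,b7}
  b6: DF={b7}
  b7: DF={b7}
  b8: DF={b7,b9}
  b9: DF=∅

φ for e: defs {b0,b6}
  DF⁺ = {b7}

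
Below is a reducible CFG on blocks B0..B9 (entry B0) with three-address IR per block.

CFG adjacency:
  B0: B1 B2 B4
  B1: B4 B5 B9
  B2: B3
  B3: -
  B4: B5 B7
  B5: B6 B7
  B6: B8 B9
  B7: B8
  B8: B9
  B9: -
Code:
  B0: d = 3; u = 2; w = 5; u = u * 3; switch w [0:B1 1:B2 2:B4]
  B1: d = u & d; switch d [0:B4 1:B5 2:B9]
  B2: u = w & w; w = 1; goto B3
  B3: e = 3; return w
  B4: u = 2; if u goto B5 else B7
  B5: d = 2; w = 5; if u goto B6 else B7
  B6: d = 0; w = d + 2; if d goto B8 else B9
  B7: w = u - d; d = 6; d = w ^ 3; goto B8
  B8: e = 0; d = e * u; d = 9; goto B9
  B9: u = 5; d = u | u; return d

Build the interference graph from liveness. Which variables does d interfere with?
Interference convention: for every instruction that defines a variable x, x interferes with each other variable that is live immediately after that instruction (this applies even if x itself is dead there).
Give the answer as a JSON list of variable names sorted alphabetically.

Answer: ["u", "w"]

Working:
def/use:
  B0: {d,u,w} / ∅
  B1: {d} / {d,u}
  B2: {u,w} / {w}
  B3: {e} / {w}
  B4: {u} / ∅
  B5: {d,w} / {u}
  B6: {d,w} / ∅
  B7: {d,w} / {d,u}
  B8: {d,e} / {u}
  B9: {d,u} / ∅

Live sets:
  live B0: ∅→{d,u,w}
  live B1: {d,u}→{d,u}
  live B2: {w}→{w}
  live B3: {w}→∅
  live B4: {d}→{d,u}
  live B5: {u}→{d,u}
  live B6: {u}→{u}
  live B7: {d,u}→{u}
  live B8: {u}→∅
  live B9: ∅→∅

Conflict graph:
  d↔{u,w}
  e↔{u,w}
  u↔{d,e,w}
  w↔{d,e,u}

N(d) = ["u", "w"]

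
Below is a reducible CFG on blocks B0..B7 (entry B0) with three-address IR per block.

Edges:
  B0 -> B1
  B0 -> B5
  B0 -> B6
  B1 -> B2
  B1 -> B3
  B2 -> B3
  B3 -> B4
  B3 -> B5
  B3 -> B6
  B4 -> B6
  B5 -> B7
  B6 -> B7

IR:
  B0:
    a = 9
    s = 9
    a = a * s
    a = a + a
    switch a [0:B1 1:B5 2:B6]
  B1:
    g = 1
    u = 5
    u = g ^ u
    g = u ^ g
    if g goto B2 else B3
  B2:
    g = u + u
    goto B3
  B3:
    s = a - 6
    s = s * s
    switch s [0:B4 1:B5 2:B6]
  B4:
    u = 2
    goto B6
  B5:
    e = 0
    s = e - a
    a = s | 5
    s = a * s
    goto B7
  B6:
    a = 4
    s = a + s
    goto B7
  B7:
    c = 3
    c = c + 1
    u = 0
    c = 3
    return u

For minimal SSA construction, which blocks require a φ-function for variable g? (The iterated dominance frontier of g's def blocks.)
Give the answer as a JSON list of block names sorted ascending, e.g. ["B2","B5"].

idom tree: B1←B0 B2←B1 B3←B1 B4←B3 B5←B0 B6←B0 B7←B0
Dom at joins:
  B3: preds {B1,B2}: {B0,B1} ∩ {B0,B1,B2} = {B0,B1}; idom=B1
  B5: preds {B0,B3}: {B0} ∩ {B0,B1,B3} = {B0}; idom=B0
  B6: preds {B0,B3,B4}: {B0} ∩ {B0,B1,B3} ∩ {B0,B1,B3,B4} = {B0}; idom=B0
  B7: preds {B5,B6}: {B0,B5} ∩ {B0,B6} = {B0}; idom=B0

DF derivation:
  join B3 pred B1: · stop@B1
  join B3 pred B2: B2 stop@B1
  join B5 pred B0: · stop@B0
  join B5 pred B3: B3→B1 stop@B0
  join B6 pred B0: · stop@B0
  join B6 pred B3: B3→B1 stop@B0
  join B6 pred B4: B4→B3→B1 stop@B0
  join B7 pred B5: B5 stop@B0
  join B7 pred B6: B6 stop@B0
  B0: DF=∅
  B1: DF={B5,B6}
  B2: DF={B3}
  B3: DF={B5,B6}
  B4: DF={B6}
  B5: DF={B7}
  B6: DF={B7}
  B7: DF=∅

φ for g: defs {B1,B2}
  DF⁺ = {B3,B5,B6,B7}

Answer: ["B3", "B5", "B6", "B7"]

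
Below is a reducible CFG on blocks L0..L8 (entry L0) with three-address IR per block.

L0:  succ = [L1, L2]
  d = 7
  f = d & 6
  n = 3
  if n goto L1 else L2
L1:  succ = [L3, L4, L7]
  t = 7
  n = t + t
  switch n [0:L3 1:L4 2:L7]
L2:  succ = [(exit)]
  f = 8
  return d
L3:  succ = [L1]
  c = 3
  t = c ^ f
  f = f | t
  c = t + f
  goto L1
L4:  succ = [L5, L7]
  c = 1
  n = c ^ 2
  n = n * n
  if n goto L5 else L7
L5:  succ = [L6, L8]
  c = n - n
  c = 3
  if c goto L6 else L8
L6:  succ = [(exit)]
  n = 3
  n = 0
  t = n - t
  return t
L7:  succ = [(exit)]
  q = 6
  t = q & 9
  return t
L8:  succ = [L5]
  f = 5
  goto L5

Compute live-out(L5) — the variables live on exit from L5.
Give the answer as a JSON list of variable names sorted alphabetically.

Answer: ["n", "t"]

Derivation:
def/use:
  L0 def {d,f,n} use ∅
  L1 def {n,t} use ∅
  L2 def {f} use {d}
  L3 def {c,f,t} use {f}
  L4 def {c,n} use ∅
  L5 def {c} use {n}
  L6 def {n,t} use {t}
  L7 def {q,t} use ∅
  L8 def {f} use ∅

Liveness:
  L0 li=∅ lo={d,f}
  L1 li={f} lo={f,t}
  L2 li={d} lo=∅
  L3 li={f} lo={f}
  L4 li={t} lo={n,t}
  L5 li={n,t} lo={n,t}
  L6 li={t} lo=∅
  L7 li=∅ lo=∅
  L8 li={n,t} lo={n,t}

live-out(L5) = ["n", "t"]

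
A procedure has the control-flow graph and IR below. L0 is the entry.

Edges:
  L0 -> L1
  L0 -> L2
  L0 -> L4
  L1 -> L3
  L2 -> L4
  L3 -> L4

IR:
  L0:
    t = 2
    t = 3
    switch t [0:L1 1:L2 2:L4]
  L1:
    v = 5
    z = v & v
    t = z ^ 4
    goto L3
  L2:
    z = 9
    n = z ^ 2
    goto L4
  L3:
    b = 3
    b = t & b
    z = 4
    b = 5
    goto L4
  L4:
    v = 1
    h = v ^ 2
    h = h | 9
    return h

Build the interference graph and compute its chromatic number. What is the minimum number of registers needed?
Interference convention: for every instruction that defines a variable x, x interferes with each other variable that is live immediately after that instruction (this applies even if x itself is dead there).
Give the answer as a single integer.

Block summaries:
  L0 def {t} use ∅
  L1 def {t,v,z} use ∅
  L2 def {n,z} use ∅
  L3 def {b,z} use {t}
  L4 def {h,v} use ∅

Liveness:
  L0 li=∅ lo=∅
  L1 li=∅ lo={t}
  L2 li=∅ lo=∅
  L3 li={t} lo=∅
  L4 li=∅ lo=∅

Conflict graph:
  b: {t}
  h: ∅
  n: ∅
  t: {b}
  v: ∅
  z: ∅

Registers:
  clique {b,t} ⇒ need ≥ 2
  assign b→c0 h→c0 n→c0 t→c1 v→c0 z→c0 — no edge inside a register ⇒ χ ≤ 2
  χ = 2

Answer: 2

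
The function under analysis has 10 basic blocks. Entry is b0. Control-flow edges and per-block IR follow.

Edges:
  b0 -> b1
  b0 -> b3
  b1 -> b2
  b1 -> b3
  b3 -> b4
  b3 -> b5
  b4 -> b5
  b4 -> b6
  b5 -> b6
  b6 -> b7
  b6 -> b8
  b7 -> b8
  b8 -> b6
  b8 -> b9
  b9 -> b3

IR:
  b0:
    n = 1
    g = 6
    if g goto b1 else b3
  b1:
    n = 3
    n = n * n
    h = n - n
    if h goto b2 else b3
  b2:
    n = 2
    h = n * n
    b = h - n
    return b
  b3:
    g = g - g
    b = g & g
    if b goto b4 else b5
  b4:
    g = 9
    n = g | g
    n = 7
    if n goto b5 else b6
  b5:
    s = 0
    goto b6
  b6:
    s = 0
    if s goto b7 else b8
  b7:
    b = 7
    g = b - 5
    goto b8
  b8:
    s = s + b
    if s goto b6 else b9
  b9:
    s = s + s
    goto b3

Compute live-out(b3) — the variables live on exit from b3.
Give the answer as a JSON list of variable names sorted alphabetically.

def/use:
  b0 def {g,n} use ∅
  b1 def {h,n} use ∅
  b2 def {b,h,n} use ∅
  b3 def {b,g} use {g}
  b4 def {g,n} use ∅
  b5 def {s} use ∅
  b6 def {s} use ∅
  b7 def {b,g} use ∅
  b8 def {s} use {b,s}
  b9 def {s} use {s}

Live sets:
  b0: in=∅ out={g}
  b1: in={g} out={g}
  b2: in=∅ out=∅
  b3: in={g} out={b,g}
  b4: in={b} out={b,g}
  b5: in={b,g} out={b,g}
  b6: in={b,g} out={b,g,s}
  b7: in={s} out={b,g,s}
  b8: in={b,g,s} out={b,g,s}
  b9: in={g,s} out={g}

live-out(b3) = ["b", "g"]

Answer: ["b", "g"]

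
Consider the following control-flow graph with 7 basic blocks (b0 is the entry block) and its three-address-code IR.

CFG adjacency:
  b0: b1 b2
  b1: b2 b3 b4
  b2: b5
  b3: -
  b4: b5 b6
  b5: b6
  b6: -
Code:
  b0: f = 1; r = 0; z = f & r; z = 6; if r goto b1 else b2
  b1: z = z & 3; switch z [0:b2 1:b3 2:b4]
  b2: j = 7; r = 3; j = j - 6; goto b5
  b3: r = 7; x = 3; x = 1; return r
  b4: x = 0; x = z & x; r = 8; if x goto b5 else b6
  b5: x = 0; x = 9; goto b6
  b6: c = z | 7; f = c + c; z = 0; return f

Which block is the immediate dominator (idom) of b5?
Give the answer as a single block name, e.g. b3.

idom tree: b1←b0 b2←b0 b3←b1 b4←b1 b5←b0 b6←b0
Dom at joins:
  b2: preds {b0,b1}: {b0} ∩ {b0,b1} = {b0}; idom=b0
  b5: preds {b2,b4}: {b0,b2} ∩ {b0,b1,b4} = {b0}; idom=b0
  b6: preds {b4,b5}: {b0,b1,b4} ∩ {b0,b5} = {b0}; idom=b0

idom(b5) = b0

Answer: b0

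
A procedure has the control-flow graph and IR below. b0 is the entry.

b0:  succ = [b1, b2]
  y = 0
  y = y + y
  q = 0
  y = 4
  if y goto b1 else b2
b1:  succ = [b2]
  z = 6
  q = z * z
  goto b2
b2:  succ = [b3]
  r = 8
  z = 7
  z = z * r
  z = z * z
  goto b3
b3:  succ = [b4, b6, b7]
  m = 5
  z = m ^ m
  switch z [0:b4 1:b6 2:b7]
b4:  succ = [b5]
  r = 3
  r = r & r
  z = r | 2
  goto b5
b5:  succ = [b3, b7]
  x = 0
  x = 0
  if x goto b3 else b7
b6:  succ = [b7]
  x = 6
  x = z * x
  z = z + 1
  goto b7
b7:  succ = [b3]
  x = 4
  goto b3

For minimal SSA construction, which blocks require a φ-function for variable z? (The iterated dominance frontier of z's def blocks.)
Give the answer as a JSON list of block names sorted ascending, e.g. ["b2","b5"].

Answer: ["b2", "b3", "b7"]

Derivation:
idom tree: b1←b0 b2←b0 b3←b2 b4←b3 b5←b4 b6←b3 b7←b3
Dom at joins:
  b2: preds {b0,b1}: {b0} ∩ {b0,b1} = {b0}; idom=b0
  b3: preds {b2,b5,b7}: {b0,b2} ∩ {b0,b2,b3,b4,b5} ∩ {b0,b2,b3,b7} = {b0,b2}; idom=b2
  b7: preds {b3,b5,b6}: {b0,b2,b3} ∩ {b0,b2,b3,b4,b5} ∩ {b0,b2,b3,b6} = {b0,b2,b3}; idom=b3

DF derivation:
  join b2 pred b0: · stop@b0
  join b2 pred b1: b1 stop@b0
  join b3 pred b2: · stop@b2
  join b3 pred b5: b5→b4→b3 stop@b2
  join b3 pred b7: b7→b3 stop@b2
  join b7 pred b3: · stop@b3
  join b7 pred b5: b5→b4 stop@b3
  join b7 pred b6: b6 stop@b3
  DF(b0)=∅
  DF(b1)={b2}
  DF(b2)=∅
  DF(b3)={b3}
  DF(b4)={b3,b7}
  DF(b5)={b3,b7}
  DF(b6)={b7}
  DF(b7)={b3}

φ for z: defs {b1,b2,b3,b4,b6}
  DF⁺ = {b2,b3,b7}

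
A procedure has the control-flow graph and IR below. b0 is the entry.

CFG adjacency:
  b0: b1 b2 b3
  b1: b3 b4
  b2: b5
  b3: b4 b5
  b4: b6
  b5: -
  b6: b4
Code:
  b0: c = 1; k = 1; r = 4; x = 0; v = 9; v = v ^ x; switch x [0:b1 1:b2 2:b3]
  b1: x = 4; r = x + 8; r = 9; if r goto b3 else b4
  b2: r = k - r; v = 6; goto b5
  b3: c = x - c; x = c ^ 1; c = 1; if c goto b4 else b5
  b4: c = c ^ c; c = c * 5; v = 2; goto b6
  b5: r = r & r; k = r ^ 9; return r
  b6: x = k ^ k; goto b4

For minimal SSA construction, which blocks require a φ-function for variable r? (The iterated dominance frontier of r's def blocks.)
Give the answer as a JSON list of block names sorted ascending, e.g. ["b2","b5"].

Answer: ["b3", "b4", "b5"]

Working:
idom tree: b1←b0 b2←b0 b3←b0 b4←b0 b5←b0 b6←b4
Join-block Dom:
  b3: preds {b0,b1}: {b0} ∩ {b0,b1} = {b0}; idom=b0
  b4: preds {b1,b3,b6}: {b0,b1} ∩ {b0,b3} ∩ {b0,b4,b6} = {b0}; idom=b0
  b5: preds {b2,b3}: {b0,b2} ∩ {b0,b3} = {b0}; idom=b0

DF derivation:
  join b3 pred b0: · stop@b0
  join b3 pred b1: b1 stop@b0
  join b4 pred b1: b1 stop@b0
  join b4 pred b3: b3 stop@b0
  join b4 pred b6: b6→b4 stop@b0
  join b5 pred b2: b2 stop@b0
  join b5 pred b3: b3 stop@b0
  b0: DF=∅
  b1: DF={b3,b4}
  b2: DF={b5}
  b3: DF={b4,b5}
  b4: DF={b4}
  b5: DF=∅
  b6: DF={b4}

φ for r: defs {b0,b1,b2,b5}
  DF⁺ = {b3,b4,b5}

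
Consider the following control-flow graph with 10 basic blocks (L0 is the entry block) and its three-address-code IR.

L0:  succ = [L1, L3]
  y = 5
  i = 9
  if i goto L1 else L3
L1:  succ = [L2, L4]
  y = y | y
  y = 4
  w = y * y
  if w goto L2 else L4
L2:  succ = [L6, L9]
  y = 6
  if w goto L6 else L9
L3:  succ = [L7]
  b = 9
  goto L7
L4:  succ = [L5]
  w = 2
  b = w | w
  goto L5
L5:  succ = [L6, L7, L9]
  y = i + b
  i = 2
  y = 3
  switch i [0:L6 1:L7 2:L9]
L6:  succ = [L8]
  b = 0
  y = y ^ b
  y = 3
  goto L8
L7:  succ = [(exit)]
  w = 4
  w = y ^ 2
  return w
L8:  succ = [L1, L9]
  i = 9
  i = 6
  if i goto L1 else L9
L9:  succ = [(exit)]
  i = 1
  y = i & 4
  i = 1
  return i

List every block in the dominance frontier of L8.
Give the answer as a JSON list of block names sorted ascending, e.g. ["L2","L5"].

idom tree: L1←L0 L2←L1 L3←L0 L4←L1 L5←L4 L6←L1 L7←L0 L8←L6 L9←L1
Dom at joins:
  L1: preds {L0,L8}: {L0} ∩ {L0,L1,L6,L8} = {L0}; idom=L0
  L6: preds {L2,L5}: {L0,L1,L2} ∩ {L0,L1,L4,L5} = {L0,L1}; idom=L1
  L7: preds {L3,L5}: {L0,L3} ∩ {L0,L1,L4,L5} = {L0}; idom=L0
  L9: preds {L2,L5,L8}: {L0,L1,L2} ∩ {L0,L1,L4,L5} ∩ {L0,L1,L6,L8} = {L0,L1}; idom=L1

Frontier:
  L1←L0: walk · to L0
  L1←L8: walk L8→L6→L1 to L0
  L6←L2: walk L2 to L1
  L6←L5: walk L5→L4 to L1
  L7←L3: walk L3 to L0
  L7←L5: walk L5→L4→L1 to L0
  L9←L2: walk L2 to L1
  L9←L5: walk L5→L4 to L1
  L9←L8: walk L8→L6 to L1
  L0: DF=∅
  L1: DF={L1,L7}
  L2: DF={L6,L9}
  L3: DF={L7}
  L4: DF={L6,L7,L9}
  L5: DF={L6,L7,L9}
  L6: DF={L1,L9}
  L7: DF=∅
  L8: DF={L1,L9}
  L9: DF=∅

DF(L8) = ["L1", "L9"]

Answer: ["L1", "L9"]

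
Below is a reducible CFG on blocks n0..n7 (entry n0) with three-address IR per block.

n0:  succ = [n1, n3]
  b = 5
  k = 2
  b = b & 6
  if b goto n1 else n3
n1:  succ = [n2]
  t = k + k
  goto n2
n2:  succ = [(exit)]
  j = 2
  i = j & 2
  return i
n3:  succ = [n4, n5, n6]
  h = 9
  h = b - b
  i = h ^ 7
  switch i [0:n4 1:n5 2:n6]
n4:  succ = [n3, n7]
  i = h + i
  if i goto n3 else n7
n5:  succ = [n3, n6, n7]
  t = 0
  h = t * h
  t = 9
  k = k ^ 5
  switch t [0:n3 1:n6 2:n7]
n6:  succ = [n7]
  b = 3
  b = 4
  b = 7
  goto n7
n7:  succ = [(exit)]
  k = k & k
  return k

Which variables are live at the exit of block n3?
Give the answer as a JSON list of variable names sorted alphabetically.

Answer: ["b", "h", "i", "k"]

Derivation:
Per-block:
  n0: {b,k} / ∅
  n1: {t} / {k}
  n2: {i,j} / ∅
  n3: {h,i} / {b}
  n4: {i} / {h,i}
  n5: {h,k,t} / {h,k}
  n6: {b} / ∅
  n7: {k} / {k}

Live sets:
  n0: in=∅ out={b,k}
  n1: in={k} out=∅
  n2: in=∅ out=∅
  n3: in={b,k} out={b,h,i,k}
  n4: in={b,h,i,k} out={b,k}
  n5: in={b,h,k} out={b,k}
  n6: in={k} out={k}
  n7: in={k} out=∅

live-out(n3) = ["b", "h", "i", "k"]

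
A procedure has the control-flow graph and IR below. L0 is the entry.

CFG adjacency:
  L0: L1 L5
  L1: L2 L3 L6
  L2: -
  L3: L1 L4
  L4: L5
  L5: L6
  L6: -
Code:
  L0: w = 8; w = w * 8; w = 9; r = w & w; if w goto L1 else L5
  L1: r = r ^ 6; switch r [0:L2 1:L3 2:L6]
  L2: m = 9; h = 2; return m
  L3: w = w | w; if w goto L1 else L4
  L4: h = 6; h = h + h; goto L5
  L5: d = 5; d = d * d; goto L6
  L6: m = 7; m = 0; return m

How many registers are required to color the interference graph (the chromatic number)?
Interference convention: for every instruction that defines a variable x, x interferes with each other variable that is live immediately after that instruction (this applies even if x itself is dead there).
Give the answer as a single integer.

def/use:
  L0: {r,w} / ∅
  L1: {r} / {r}
  L2: {h,m} / ∅
  L3: {w} / {w}
  L4: {h} / ∅
  L5: {d} / ∅
  L6: {m} / ∅

Liveness:
  L0: in=∅ out={r,w}
  L1: in={r,w} out={r,w}
  L2: in=∅ out=∅
  L3: in={r,w} out={r,w}
  L4: in=∅ out=∅
  L5: in=∅ out=∅
  L6: in=∅ out=∅

Conflict graph:
  d↔∅
  h↔{m}
  m↔{h}
  r↔{w}
  w↔{r}

Colouring:
  clique {h,m} ⇒ need ≥ 2
  2-colouring: c0={d,h,r}  c1={m,w}
  χ = 2

Answer: 2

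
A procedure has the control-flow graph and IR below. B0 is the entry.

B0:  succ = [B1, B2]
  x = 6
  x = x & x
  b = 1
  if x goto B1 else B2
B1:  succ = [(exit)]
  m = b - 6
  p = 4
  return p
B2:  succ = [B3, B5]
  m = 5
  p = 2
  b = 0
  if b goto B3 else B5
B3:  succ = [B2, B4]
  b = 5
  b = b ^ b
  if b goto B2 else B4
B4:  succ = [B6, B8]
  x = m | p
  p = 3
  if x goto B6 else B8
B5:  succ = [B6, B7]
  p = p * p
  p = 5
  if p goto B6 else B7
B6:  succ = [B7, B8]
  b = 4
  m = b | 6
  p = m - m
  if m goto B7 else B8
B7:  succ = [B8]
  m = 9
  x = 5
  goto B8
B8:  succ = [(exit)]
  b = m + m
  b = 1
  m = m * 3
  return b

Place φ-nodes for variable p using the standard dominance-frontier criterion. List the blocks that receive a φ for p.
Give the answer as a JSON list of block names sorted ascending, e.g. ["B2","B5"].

idom tree: B1←B0 B2←B0 B3←B2 B4←B3 B5←B2 B6←B2 B7←B2 B8←B2
Dom∩ at merges:
  B2: preds {B0,B3}: {B0} ∩ {B0,B2,B3} = {B0}; idom=B0
  B6: preds {B4,B5}: {B0,B2,B3,B4} ∩ {B0,B2,B5} = {B0,B2}; idom=B2
  B7: preds {B5,B6}: {B0,B2,B5} ∩ {B0,B2,B6} = {B0,B2}; idom=B2
  B8: preds {B4,B6,B7}: {B0,B2,B3,B4} ∩ {B0,B2,B6} ∩ {B0,B2,B7} = {B0,B2}; idom=B2

DF derivation:
  B2←B0: walk · to B0
  B2←B3: walk B3→B2 to B0
  B6←B4: walk B4→B3 to B2
  B6←B5: walk B5 to B2
  B7←B5: walk B5 to B2
  B7←B6: walk B6 to B2
  B8←B4: walk B4→B3 to B2
  B8←B6: walk B6 to B2
  B8←B7: walk B7 to B2
  B0 → ∅
  B1 → ∅
  B2 → {B2}
  B3 → {B2,B6,B8}
  B4 → {B6,B8}
  B5 → {B6,B7}
  B6 → {B7,B8}
  B7 → {B8}
  B8 → ∅

φ for p: defs {B1,B2,B4,B5,B6}
  DF⁺ = {B2,B6,B7,B8}

Answer: ["B2", "B6", "B7", "B8"]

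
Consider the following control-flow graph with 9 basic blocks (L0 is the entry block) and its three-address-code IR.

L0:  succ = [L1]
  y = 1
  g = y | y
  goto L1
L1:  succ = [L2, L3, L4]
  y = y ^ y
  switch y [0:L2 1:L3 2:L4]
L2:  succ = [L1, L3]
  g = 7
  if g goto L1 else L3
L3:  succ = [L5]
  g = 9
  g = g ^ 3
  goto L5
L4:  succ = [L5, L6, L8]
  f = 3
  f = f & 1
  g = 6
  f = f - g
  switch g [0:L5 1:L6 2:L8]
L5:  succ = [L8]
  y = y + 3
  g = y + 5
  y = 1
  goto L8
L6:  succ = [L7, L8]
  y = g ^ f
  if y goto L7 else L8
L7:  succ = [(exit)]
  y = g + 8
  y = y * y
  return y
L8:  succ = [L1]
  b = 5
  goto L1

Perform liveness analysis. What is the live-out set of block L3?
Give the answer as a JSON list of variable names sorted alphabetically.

Answer: ["y"]

Derivation:
Block summaries:
  L0: {g,y} / ∅
  L1: {y} / {y}
  L2: {g} / ∅
  L3: {g} / ∅
  L4: {f,g} / ∅
  L5: {g,y} / {y}
  L6: {y} / {f,g}
  L7: {y} / {g}
  L8: {b} / ∅

Liveness:
  L0 li=∅ lo={y}
  L1 li={y} lo={y}
  L2 li={y} lo={y}
  L3 li={y} lo={y}
  L4 li={y} lo={f,g,y}
  L5 li={y} lo={y}
  L6 li={f,g} lo={g,y}
  L7 li={g} lo=∅
  L8 li={y} lo={y}

live-out(L3) = ["y"]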